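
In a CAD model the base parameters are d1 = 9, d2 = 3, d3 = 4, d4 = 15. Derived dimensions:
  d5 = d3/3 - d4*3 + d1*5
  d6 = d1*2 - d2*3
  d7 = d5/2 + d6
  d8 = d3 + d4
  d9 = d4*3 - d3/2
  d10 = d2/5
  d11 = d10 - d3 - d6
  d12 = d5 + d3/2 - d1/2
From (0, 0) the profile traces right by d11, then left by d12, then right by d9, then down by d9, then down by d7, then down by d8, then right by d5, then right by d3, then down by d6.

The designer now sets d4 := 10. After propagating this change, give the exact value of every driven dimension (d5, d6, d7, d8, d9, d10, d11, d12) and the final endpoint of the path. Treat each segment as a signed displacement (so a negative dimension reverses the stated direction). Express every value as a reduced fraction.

Apply edit: d4 := 10
  d5 = d3/3 - d4*3 + d1*5 = 49/3
  d6 = d1*2 - d2*3 = 9
  d7 = d5/2 + d6 = 103/6
  d8 = d3 + d4 = 14
  d9 = d4*3 - d3/2 = 28
  d10 = d2/5 = 3/5
  d11 = d10 - d3 - d6 = -62/5
  d12 = d5 + d3/2 - d1/2 = 83/6
Walk from origin (0, 0):
  seg 1: right by d11 = -62/5 → (-62/5, 0)
  seg 2: left by d12 = 83/6 → (-787/30, 0)
  seg 3: right by d9 = 28 → (53/30, 0)
  seg 4: down by d9 = 28 → (53/30, -28)
  seg 5: down by d7 = 103/6 → (53/30, -271/6)
  seg 6: down by d8 = 14 → (53/30, -355/6)
  seg 7: right by d5 = 49/3 → (181/10, -355/6)
  seg 8: right by d3 = 4 → (221/10, -355/6)
  seg 9: down by d6 = 9 → (221/10, -409/6)

d5 = 49/3
d6 = 9
d7 = 103/6
d8 = 14
d9 = 28
d10 = 3/5
d11 = -62/5
d12 = 83/6
endpoint = (221/10, -409/6)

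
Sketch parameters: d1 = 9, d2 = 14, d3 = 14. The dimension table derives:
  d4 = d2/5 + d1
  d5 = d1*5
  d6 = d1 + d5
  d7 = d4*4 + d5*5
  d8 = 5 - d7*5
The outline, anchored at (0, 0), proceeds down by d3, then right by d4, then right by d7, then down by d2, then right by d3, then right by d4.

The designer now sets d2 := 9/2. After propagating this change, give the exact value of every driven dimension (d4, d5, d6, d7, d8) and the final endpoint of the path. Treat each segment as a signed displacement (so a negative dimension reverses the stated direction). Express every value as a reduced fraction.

d4 = 99/10
d5 = 45
d6 = 54
d7 = 1323/5
d8 = -1318
endpoint = (1492/5, -37/2)

Apply edit: d2 := 9/2
  d4 = d2/5 + d1 = 99/10
  d5 = d1*5 = 45
  d6 = d1 + d5 = 54
  d7 = d4*4 + d5*5 = 1323/5
  d8 = 5 - d7*5 = -1318
Walk from origin (0, 0):
  seg 1: down by d3 = 14 → (0, -14)
  seg 2: right by d4 = 99/10 → (99/10, -14)
  seg 3: right by d7 = 1323/5 → (549/2, -14)
  seg 4: down by d2 = 9/2 → (549/2, -37/2)
  seg 5: right by d3 = 14 → (577/2, -37/2)
  seg 6: right by d4 = 99/10 → (1492/5, -37/2)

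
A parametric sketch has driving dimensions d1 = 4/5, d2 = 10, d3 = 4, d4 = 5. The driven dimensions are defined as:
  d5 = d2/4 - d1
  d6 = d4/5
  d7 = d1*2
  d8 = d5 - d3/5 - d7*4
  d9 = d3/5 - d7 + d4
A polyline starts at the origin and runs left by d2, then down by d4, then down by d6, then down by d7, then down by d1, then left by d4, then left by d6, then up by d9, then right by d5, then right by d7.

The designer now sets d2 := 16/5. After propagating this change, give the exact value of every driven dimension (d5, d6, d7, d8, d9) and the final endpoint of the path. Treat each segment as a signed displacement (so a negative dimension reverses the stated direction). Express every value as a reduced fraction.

Apply edit: d2 := 16/5
  d5 = d2/4 - d1 = 0
  d6 = d4/5 = 1
  d7 = d1*2 = 8/5
  d8 = d5 - d3/5 - d7*4 = -36/5
  d9 = d3/5 - d7 + d4 = 21/5
Walk from origin (0, 0):
  seg 1: left by d2 = 16/5 → (-16/5, 0)
  seg 2: down by d4 = 5 → (-16/5, -5)
  seg 3: down by d6 = 1 → (-16/5, -6)
  seg 4: down by d7 = 8/5 → (-16/5, -38/5)
  seg 5: down by d1 = 4/5 → (-16/5, -42/5)
  seg 6: left by d4 = 5 → (-41/5, -42/5)
  seg 7: left by d6 = 1 → (-46/5, -42/5)
  seg 8: up by d9 = 21/5 → (-46/5, -21/5)
  seg 9: right by d5 = 0 → (-46/5, -21/5)
  seg 10: right by d7 = 8/5 → (-38/5, -21/5)

d5 = 0
d6 = 1
d7 = 8/5
d8 = -36/5
d9 = 21/5
endpoint = (-38/5, -21/5)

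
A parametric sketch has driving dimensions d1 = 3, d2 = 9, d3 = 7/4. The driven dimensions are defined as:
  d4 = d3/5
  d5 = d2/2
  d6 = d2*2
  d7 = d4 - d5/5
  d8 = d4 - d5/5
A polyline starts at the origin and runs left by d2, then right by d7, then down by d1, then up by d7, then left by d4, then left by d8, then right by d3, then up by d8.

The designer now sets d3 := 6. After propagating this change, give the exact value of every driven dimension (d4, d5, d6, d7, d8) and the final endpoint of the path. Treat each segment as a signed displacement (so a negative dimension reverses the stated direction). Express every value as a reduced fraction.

d4 = 6/5
d5 = 9/2
d6 = 18
d7 = 3/10
d8 = 3/10
endpoint = (-21/5, -12/5)

Apply edit: d3 := 6
  d4 = d3/5 = 6/5
  d5 = d2/2 = 9/2
  d6 = d2*2 = 18
  d7 = d4 - d5/5 = 3/10
  d8 = d4 - d5/5 = 3/10
Walk from origin (0, 0):
  seg 1: left by d2 = 9 → (-9, 0)
  seg 2: right by d7 = 3/10 → (-87/10, 0)
  seg 3: down by d1 = 3 → (-87/10, -3)
  seg 4: up by d7 = 3/10 → (-87/10, -27/10)
  seg 5: left by d4 = 6/5 → (-99/10, -27/10)
  seg 6: left by d8 = 3/10 → (-51/5, -27/10)
  seg 7: right by d3 = 6 → (-21/5, -27/10)
  seg 8: up by d8 = 3/10 → (-21/5, -12/5)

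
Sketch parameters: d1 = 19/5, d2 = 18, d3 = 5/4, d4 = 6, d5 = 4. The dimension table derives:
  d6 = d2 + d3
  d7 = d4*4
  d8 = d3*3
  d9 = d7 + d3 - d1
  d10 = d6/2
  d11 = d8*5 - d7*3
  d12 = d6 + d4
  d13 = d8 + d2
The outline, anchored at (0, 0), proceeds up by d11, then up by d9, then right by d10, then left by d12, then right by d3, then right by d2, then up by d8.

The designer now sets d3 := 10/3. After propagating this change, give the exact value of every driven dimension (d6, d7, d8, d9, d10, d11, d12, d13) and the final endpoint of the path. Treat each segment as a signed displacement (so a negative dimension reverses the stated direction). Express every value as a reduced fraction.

d6 = 64/3
d7 = 24
d8 = 10
d9 = 353/15
d10 = 32/3
d11 = -22
d12 = 82/3
d13 = 28
endpoint = (14/3, 173/15)

Apply edit: d3 := 10/3
  d6 = d2 + d3 = 64/3
  d7 = d4*4 = 24
  d8 = d3*3 = 10
  d9 = d7 + d3 - d1 = 353/15
  d10 = d6/2 = 32/3
  d11 = d8*5 - d7*3 = -22
  d12 = d6 + d4 = 82/3
  d13 = d8 + d2 = 28
Walk from origin (0, 0):
  seg 1: up by d11 = -22 → (0, -22)
  seg 2: up by d9 = 353/15 → (0, 23/15)
  seg 3: right by d10 = 32/3 → (32/3, 23/15)
  seg 4: left by d12 = 82/3 → (-50/3, 23/15)
  seg 5: right by d3 = 10/3 → (-40/3, 23/15)
  seg 6: right by d2 = 18 → (14/3, 23/15)
  seg 7: up by d8 = 10 → (14/3, 173/15)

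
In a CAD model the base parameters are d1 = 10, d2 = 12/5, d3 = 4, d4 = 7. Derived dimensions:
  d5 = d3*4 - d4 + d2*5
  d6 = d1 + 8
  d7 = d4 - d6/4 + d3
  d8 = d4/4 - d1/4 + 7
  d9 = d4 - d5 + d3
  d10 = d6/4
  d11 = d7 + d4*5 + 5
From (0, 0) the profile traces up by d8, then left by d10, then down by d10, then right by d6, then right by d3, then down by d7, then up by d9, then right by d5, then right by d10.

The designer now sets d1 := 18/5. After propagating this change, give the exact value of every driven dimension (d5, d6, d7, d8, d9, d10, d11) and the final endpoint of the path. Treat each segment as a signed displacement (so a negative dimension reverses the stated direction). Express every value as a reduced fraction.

Apply edit: d1 := 18/5
  d5 = d3*4 - d4 + d2*5 = 21
  d6 = d1 + 8 = 58/5
  d7 = d4 - d6/4 + d3 = 81/10
  d8 = d4/4 - d1/4 + 7 = 157/20
  d9 = d4 - d5 + d3 = -10
  d10 = d6/4 = 29/10
  d11 = d7 + d4*5 + 5 = 481/10
Walk from origin (0, 0):
  seg 1: up by d8 = 157/20 → (0, 157/20)
  seg 2: left by d10 = 29/10 → (-29/10, 157/20)
  seg 3: down by d10 = 29/10 → (-29/10, 99/20)
  seg 4: right by d6 = 58/5 → (87/10, 99/20)
  seg 5: right by d3 = 4 → (127/10, 99/20)
  seg 6: down by d7 = 81/10 → (127/10, -63/20)
  seg 7: up by d9 = -10 → (127/10, -263/20)
  seg 8: right by d5 = 21 → (337/10, -263/20)
  seg 9: right by d10 = 29/10 → (183/5, -263/20)

d5 = 21
d6 = 58/5
d7 = 81/10
d8 = 157/20
d9 = -10
d10 = 29/10
d11 = 481/10
endpoint = (183/5, -263/20)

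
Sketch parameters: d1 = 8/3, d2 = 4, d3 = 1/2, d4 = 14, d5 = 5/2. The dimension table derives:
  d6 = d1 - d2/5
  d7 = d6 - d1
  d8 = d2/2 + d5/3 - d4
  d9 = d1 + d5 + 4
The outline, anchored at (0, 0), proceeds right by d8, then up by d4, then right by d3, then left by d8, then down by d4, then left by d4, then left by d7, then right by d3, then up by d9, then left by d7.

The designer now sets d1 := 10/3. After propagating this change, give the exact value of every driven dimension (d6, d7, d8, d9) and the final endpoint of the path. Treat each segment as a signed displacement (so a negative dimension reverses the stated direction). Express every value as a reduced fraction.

d6 = 38/15
d7 = -4/5
d8 = -67/6
d9 = 59/6
endpoint = (-57/5, 59/6)

Apply edit: d1 := 10/3
  d6 = d1 - d2/5 = 38/15
  d7 = d6 - d1 = -4/5
  d8 = d2/2 + d5/3 - d4 = -67/6
  d9 = d1 + d5 + 4 = 59/6
Walk from origin (0, 0):
  seg 1: right by d8 = -67/6 → (-67/6, 0)
  seg 2: up by d4 = 14 → (-67/6, 14)
  seg 3: right by d3 = 1/2 → (-32/3, 14)
  seg 4: left by d8 = -67/6 → (1/2, 14)
  seg 5: down by d4 = 14 → (1/2, 0)
  seg 6: left by d4 = 14 → (-27/2, 0)
  seg 7: left by d7 = -4/5 → (-127/10, 0)
  seg 8: right by d3 = 1/2 → (-61/5, 0)
  seg 9: up by d9 = 59/6 → (-61/5, 59/6)
  seg 10: left by d7 = -4/5 → (-57/5, 59/6)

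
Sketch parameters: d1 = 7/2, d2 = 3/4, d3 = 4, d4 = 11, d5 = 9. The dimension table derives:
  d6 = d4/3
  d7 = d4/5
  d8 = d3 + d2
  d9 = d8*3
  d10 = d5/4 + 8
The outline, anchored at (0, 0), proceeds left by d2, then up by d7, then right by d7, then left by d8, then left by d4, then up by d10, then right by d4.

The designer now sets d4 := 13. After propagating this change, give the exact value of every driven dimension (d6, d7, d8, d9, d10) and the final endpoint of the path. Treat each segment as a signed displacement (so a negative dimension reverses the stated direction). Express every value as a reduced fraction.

Apply edit: d4 := 13
  d6 = d4/3 = 13/3
  d7 = d4/5 = 13/5
  d8 = d3 + d2 = 19/4
  d9 = d8*3 = 57/4
  d10 = d5/4 + 8 = 41/4
Walk from origin (0, 0):
  seg 1: left by d2 = 3/4 → (-3/4, 0)
  seg 2: up by d7 = 13/5 → (-3/4, 13/5)
  seg 3: right by d7 = 13/5 → (37/20, 13/5)
  seg 4: left by d8 = 19/4 → (-29/10, 13/5)
  seg 5: left by d4 = 13 → (-159/10, 13/5)
  seg 6: up by d10 = 41/4 → (-159/10, 257/20)
  seg 7: right by d4 = 13 → (-29/10, 257/20)

d6 = 13/3
d7 = 13/5
d8 = 19/4
d9 = 57/4
d10 = 41/4
endpoint = (-29/10, 257/20)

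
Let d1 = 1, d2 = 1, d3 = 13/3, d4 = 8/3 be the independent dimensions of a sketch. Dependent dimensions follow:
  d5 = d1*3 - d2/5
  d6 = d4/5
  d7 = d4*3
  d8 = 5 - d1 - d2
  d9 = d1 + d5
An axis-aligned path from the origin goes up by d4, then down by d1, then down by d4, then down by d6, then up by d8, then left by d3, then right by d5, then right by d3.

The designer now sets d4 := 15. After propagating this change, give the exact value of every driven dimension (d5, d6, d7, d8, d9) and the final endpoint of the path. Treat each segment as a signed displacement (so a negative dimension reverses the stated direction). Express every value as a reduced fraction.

Apply edit: d4 := 15
  d5 = d1*3 - d2/5 = 14/5
  d6 = d4/5 = 3
  d7 = d4*3 = 45
  d8 = 5 - d1 - d2 = 3
  d9 = d1 + d5 = 19/5
Walk from origin (0, 0):
  seg 1: up by d4 = 15 → (0, 15)
  seg 2: down by d1 = 1 → (0, 14)
  seg 3: down by d4 = 15 → (0, -1)
  seg 4: down by d6 = 3 → (0, -4)
  seg 5: up by d8 = 3 → (0, -1)
  seg 6: left by d3 = 13/3 → (-13/3, -1)
  seg 7: right by d5 = 14/5 → (-23/15, -1)
  seg 8: right by d3 = 13/3 → (14/5, -1)

d5 = 14/5
d6 = 3
d7 = 45
d8 = 3
d9 = 19/5
endpoint = (14/5, -1)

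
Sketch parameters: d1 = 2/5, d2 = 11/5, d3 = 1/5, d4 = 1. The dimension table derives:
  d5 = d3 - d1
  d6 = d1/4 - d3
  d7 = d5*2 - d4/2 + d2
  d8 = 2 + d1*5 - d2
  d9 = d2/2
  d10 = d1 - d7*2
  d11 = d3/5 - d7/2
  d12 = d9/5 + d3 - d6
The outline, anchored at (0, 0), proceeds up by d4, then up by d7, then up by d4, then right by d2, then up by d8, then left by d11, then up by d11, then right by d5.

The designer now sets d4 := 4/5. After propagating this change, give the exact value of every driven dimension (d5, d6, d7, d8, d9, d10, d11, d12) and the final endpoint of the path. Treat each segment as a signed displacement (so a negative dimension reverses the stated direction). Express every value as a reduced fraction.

Apply edit: d4 := 4/5
  d5 = d3 - d1 = -1/5
  d6 = d1/4 - d3 = -1/10
  d7 = d5*2 - d4/2 + d2 = 7/5
  d8 = 2 + d1*5 - d2 = 9/5
  d9 = d2/2 = 11/10
  d10 = d1 - d7*2 = -12/5
  d11 = d3/5 - d7/2 = -33/50
  d12 = d9/5 + d3 - d6 = 13/25
Walk from origin (0, 0):
  seg 1: up by d4 = 4/5 → (0, 4/5)
  seg 2: up by d7 = 7/5 → (0, 11/5)
  seg 3: up by d4 = 4/5 → (0, 3)
  seg 4: right by d2 = 11/5 → (11/5, 3)
  seg 5: up by d8 = 9/5 → (11/5, 24/5)
  seg 6: left by d11 = -33/50 → (143/50, 24/5)
  seg 7: up by d11 = -33/50 → (143/50, 207/50)
  seg 8: right by d5 = -1/5 → (133/50, 207/50)

d5 = -1/5
d6 = -1/10
d7 = 7/5
d8 = 9/5
d9 = 11/10
d10 = -12/5
d11 = -33/50
d12 = 13/25
endpoint = (133/50, 207/50)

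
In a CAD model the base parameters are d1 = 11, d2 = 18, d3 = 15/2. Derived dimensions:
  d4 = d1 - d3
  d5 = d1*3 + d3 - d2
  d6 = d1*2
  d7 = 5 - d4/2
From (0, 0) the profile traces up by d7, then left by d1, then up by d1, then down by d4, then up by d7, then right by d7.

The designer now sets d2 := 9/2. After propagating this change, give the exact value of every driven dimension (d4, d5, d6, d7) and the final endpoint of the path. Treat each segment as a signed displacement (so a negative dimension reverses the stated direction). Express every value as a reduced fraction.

Apply edit: d2 := 9/2
  d4 = d1 - d3 = 7/2
  d5 = d1*3 + d3 - d2 = 36
  d6 = d1*2 = 22
  d7 = 5 - d4/2 = 13/4
Walk from origin (0, 0):
  seg 1: up by d7 = 13/4 → (0, 13/4)
  seg 2: left by d1 = 11 → (-11, 13/4)
  seg 3: up by d1 = 11 → (-11, 57/4)
  seg 4: down by d4 = 7/2 → (-11, 43/4)
  seg 5: up by d7 = 13/4 → (-11, 14)
  seg 6: right by d7 = 13/4 → (-31/4, 14)

d4 = 7/2
d5 = 36
d6 = 22
d7 = 13/4
endpoint = (-31/4, 14)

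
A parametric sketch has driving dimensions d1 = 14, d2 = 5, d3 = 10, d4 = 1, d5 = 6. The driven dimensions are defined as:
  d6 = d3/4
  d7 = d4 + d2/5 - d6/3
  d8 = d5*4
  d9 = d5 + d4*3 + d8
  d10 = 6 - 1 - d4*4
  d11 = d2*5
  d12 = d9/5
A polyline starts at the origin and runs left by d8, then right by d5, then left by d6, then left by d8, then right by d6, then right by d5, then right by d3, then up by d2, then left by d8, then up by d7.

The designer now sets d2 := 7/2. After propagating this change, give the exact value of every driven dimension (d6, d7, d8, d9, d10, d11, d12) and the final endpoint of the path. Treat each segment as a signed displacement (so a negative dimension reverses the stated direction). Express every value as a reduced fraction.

Apply edit: d2 := 7/2
  d6 = d3/4 = 5/2
  d7 = d4 + d2/5 - d6/3 = 13/15
  d8 = d5*4 = 24
  d9 = d5 + d4*3 + d8 = 33
  d10 = 6 - 1 - d4*4 = 1
  d11 = d2*5 = 35/2
  d12 = d9/5 = 33/5
Walk from origin (0, 0):
  seg 1: left by d8 = 24 → (-24, 0)
  seg 2: right by d5 = 6 → (-18, 0)
  seg 3: left by d6 = 5/2 → (-41/2, 0)
  seg 4: left by d8 = 24 → (-89/2, 0)
  seg 5: right by d6 = 5/2 → (-42, 0)
  seg 6: right by d5 = 6 → (-36, 0)
  seg 7: right by d3 = 10 → (-26, 0)
  seg 8: up by d2 = 7/2 → (-26, 7/2)
  seg 9: left by d8 = 24 → (-50, 7/2)
  seg 10: up by d7 = 13/15 → (-50, 131/30)

d6 = 5/2
d7 = 13/15
d8 = 24
d9 = 33
d10 = 1
d11 = 35/2
d12 = 33/5
endpoint = (-50, 131/30)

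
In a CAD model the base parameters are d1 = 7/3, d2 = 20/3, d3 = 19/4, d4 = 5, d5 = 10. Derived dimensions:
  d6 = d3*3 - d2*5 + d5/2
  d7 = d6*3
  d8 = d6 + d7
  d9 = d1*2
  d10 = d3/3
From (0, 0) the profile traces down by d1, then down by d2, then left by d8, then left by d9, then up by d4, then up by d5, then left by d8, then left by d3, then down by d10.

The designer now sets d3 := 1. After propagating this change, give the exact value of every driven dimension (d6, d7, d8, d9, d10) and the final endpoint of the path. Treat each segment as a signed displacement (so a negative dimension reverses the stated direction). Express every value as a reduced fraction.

Apply edit: d3 := 1
  d6 = d3*3 - d2*5 + d5/2 = -76/3
  d7 = d6*3 = -76
  d8 = d6 + d7 = -304/3
  d9 = d1*2 = 14/3
  d10 = d3/3 = 1/3
Walk from origin (0, 0):
  seg 1: down by d1 = 7/3 → (0, -7/3)
  seg 2: down by d2 = 20/3 → (0, -9)
  seg 3: left by d8 = -304/3 → (304/3, -9)
  seg 4: left by d9 = 14/3 → (290/3, -9)
  seg 5: up by d4 = 5 → (290/3, -4)
  seg 6: up by d5 = 10 → (290/3, 6)
  seg 7: left by d8 = -304/3 → (198, 6)
  seg 8: left by d3 = 1 → (197, 6)
  seg 9: down by d10 = 1/3 → (197, 17/3)

d6 = -76/3
d7 = -76
d8 = -304/3
d9 = 14/3
d10 = 1/3
endpoint = (197, 17/3)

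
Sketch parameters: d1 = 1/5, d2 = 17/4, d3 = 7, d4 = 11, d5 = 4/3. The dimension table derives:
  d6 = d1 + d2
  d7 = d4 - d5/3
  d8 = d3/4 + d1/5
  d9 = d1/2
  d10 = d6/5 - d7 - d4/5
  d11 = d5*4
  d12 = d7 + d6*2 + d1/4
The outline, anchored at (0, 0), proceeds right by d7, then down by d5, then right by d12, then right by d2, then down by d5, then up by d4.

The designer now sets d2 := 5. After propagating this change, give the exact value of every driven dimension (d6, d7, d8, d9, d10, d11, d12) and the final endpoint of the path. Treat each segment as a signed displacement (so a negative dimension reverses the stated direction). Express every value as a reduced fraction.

d6 = 26/5
d7 = 95/9
d8 = 179/100
d9 = 1/10
d10 = -2636/225
d11 = 16/3
d12 = 3781/180
endpoint = (6581/180, 25/3)

Apply edit: d2 := 5
  d6 = d1 + d2 = 26/5
  d7 = d4 - d5/3 = 95/9
  d8 = d3/4 + d1/5 = 179/100
  d9 = d1/2 = 1/10
  d10 = d6/5 - d7 - d4/5 = -2636/225
  d11 = d5*4 = 16/3
  d12 = d7 + d6*2 + d1/4 = 3781/180
Walk from origin (0, 0):
  seg 1: right by d7 = 95/9 → (95/9, 0)
  seg 2: down by d5 = 4/3 → (95/9, -4/3)
  seg 3: right by d12 = 3781/180 → (5681/180, -4/3)
  seg 4: right by d2 = 5 → (6581/180, -4/3)
  seg 5: down by d5 = 4/3 → (6581/180, -8/3)
  seg 6: up by d4 = 11 → (6581/180, 25/3)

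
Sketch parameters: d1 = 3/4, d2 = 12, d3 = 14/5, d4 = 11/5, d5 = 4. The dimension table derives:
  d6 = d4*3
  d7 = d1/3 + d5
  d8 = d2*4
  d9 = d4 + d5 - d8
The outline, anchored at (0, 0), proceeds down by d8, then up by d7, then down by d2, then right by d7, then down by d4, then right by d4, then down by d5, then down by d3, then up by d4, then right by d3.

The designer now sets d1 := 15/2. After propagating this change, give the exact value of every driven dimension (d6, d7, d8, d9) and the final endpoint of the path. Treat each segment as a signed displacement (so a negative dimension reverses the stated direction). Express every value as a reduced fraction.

Apply edit: d1 := 15/2
  d6 = d4*3 = 33/5
  d7 = d1/3 + d5 = 13/2
  d8 = d2*4 = 48
  d9 = d4 + d5 - d8 = -209/5
Walk from origin (0, 0):
  seg 1: down by d8 = 48 → (0, -48)
  seg 2: up by d7 = 13/2 → (0, -83/2)
  seg 3: down by d2 = 12 → (0, -107/2)
  seg 4: right by d7 = 13/2 → (13/2, -107/2)
  seg 5: down by d4 = 11/5 → (13/2, -557/10)
  seg 6: right by d4 = 11/5 → (87/10, -557/10)
  seg 7: down by d5 = 4 → (87/10, -597/10)
  seg 8: down by d3 = 14/5 → (87/10, -125/2)
  seg 9: up by d4 = 11/5 → (87/10, -603/10)
  seg 10: right by d3 = 14/5 → (23/2, -603/10)

d6 = 33/5
d7 = 13/2
d8 = 48
d9 = -209/5
endpoint = (23/2, -603/10)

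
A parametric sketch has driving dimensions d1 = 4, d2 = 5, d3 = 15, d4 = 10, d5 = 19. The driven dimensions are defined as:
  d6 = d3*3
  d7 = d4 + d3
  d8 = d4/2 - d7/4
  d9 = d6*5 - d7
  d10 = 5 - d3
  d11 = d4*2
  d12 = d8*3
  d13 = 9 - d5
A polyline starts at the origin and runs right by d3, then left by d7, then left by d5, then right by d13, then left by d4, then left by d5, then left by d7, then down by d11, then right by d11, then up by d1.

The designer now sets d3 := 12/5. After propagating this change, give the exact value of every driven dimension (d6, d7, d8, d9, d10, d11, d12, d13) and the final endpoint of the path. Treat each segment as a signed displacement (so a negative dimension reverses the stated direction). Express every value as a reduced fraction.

d6 = 36/5
d7 = 62/5
d8 = 19/10
d9 = 118/5
d10 = 13/5
d11 = 20
d12 = 57/10
d13 = -10
endpoint = (-302/5, -16)

Apply edit: d3 := 12/5
  d6 = d3*3 = 36/5
  d7 = d4 + d3 = 62/5
  d8 = d4/2 - d7/4 = 19/10
  d9 = d6*5 - d7 = 118/5
  d10 = 5 - d3 = 13/5
  d11 = d4*2 = 20
  d12 = d8*3 = 57/10
  d13 = 9 - d5 = -10
Walk from origin (0, 0):
  seg 1: right by d3 = 12/5 → (12/5, 0)
  seg 2: left by d7 = 62/5 → (-10, 0)
  seg 3: left by d5 = 19 → (-29, 0)
  seg 4: right by d13 = -10 → (-39, 0)
  seg 5: left by d4 = 10 → (-49, 0)
  seg 6: left by d5 = 19 → (-68, 0)
  seg 7: left by d7 = 62/5 → (-402/5, 0)
  seg 8: down by d11 = 20 → (-402/5, -20)
  seg 9: right by d11 = 20 → (-302/5, -20)
  seg 10: up by d1 = 4 → (-302/5, -16)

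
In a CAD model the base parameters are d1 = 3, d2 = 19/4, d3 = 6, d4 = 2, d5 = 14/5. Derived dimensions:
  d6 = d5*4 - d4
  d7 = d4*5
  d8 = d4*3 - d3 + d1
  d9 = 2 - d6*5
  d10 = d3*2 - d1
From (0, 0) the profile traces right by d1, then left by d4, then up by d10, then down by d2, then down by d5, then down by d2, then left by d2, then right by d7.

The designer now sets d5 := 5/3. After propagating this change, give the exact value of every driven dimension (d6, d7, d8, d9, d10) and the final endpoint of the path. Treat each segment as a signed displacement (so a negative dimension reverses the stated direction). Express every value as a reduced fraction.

d6 = 14/3
d7 = 10
d8 = 3
d9 = -64/3
d10 = 9
endpoint = (25/4, -13/6)

Apply edit: d5 := 5/3
  d6 = d5*4 - d4 = 14/3
  d7 = d4*5 = 10
  d8 = d4*3 - d3 + d1 = 3
  d9 = 2 - d6*5 = -64/3
  d10 = d3*2 - d1 = 9
Walk from origin (0, 0):
  seg 1: right by d1 = 3 → (3, 0)
  seg 2: left by d4 = 2 → (1, 0)
  seg 3: up by d10 = 9 → (1, 9)
  seg 4: down by d2 = 19/4 → (1, 17/4)
  seg 5: down by d5 = 5/3 → (1, 31/12)
  seg 6: down by d2 = 19/4 → (1, -13/6)
  seg 7: left by d2 = 19/4 → (-15/4, -13/6)
  seg 8: right by d7 = 10 → (25/4, -13/6)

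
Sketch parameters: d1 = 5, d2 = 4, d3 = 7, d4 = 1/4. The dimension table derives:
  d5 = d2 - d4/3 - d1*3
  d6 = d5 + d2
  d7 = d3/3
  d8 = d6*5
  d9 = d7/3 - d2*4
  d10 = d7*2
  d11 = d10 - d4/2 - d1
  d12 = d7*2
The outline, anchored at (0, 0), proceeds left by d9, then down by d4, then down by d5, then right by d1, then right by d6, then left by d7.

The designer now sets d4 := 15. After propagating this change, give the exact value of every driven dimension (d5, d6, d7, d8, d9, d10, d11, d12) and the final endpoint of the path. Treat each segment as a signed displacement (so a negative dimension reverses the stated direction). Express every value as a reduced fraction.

d5 = -16
d6 = -12
d7 = 7/3
d8 = -60
d9 = -137/9
d10 = 14/3
d11 = -47/6
d12 = 14/3
endpoint = (53/9, 1)

Apply edit: d4 := 15
  d5 = d2 - d4/3 - d1*3 = -16
  d6 = d5 + d2 = -12
  d7 = d3/3 = 7/3
  d8 = d6*5 = -60
  d9 = d7/3 - d2*4 = -137/9
  d10 = d7*2 = 14/3
  d11 = d10 - d4/2 - d1 = -47/6
  d12 = d7*2 = 14/3
Walk from origin (0, 0):
  seg 1: left by d9 = -137/9 → (137/9, 0)
  seg 2: down by d4 = 15 → (137/9, -15)
  seg 3: down by d5 = -16 → (137/9, 1)
  seg 4: right by d1 = 5 → (182/9, 1)
  seg 5: right by d6 = -12 → (74/9, 1)
  seg 6: left by d7 = 7/3 → (53/9, 1)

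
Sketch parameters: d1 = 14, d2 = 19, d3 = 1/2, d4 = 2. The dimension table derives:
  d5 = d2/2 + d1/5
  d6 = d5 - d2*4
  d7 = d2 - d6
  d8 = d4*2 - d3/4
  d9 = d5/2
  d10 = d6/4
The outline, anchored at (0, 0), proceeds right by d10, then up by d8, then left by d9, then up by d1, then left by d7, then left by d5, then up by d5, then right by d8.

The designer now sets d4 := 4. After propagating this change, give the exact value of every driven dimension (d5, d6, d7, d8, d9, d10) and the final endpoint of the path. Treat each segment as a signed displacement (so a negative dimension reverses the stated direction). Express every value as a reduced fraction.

Apply edit: d4 := 4
  d5 = d2/2 + d1/5 = 123/10
  d6 = d5 - d2*4 = -637/10
  d7 = d2 - d6 = 827/10
  d8 = d4*2 - d3/4 = 63/8
  d9 = d5/2 = 123/20
  d10 = d6/4 = -637/40
Walk from origin (0, 0):
  seg 1: right by d10 = -637/40 → (-637/40, 0)
  seg 2: up by d8 = 63/8 → (-637/40, 63/8)
  seg 3: left by d9 = 123/20 → (-883/40, 63/8)
  seg 4: up by d1 = 14 → (-883/40, 175/8)
  seg 5: left by d7 = 827/10 → (-4191/40, 175/8)
  seg 6: left by d5 = 123/10 → (-4683/40, 175/8)
  seg 7: up by d5 = 123/10 → (-4683/40, 1367/40)
  seg 8: right by d8 = 63/8 → (-546/5, 1367/40)

d5 = 123/10
d6 = -637/10
d7 = 827/10
d8 = 63/8
d9 = 123/20
d10 = -637/40
endpoint = (-546/5, 1367/40)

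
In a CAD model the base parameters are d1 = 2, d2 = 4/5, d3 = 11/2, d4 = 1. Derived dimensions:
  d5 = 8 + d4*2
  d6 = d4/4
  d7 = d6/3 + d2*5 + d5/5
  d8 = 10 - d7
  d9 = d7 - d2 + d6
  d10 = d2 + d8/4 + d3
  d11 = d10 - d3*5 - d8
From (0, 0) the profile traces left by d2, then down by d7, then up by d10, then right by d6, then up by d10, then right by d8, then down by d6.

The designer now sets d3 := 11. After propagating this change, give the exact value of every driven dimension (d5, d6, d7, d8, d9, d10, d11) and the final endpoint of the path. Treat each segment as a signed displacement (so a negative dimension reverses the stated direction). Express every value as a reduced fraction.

Apply edit: d3 := 11
  d5 = 8 + d4*2 = 10
  d6 = d4/4 = 1/4
  d7 = d6/3 + d2*5 + d5/5 = 73/12
  d8 = 10 - d7 = 47/12
  d9 = d7 - d2 + d6 = 83/15
  d10 = d2 + d8/4 + d3 = 3067/240
  d11 = d10 - d3*5 - d8 = -3691/80
Walk from origin (0, 0):
  seg 1: left by d2 = 4/5 → (-4/5, 0)
  seg 2: down by d7 = 73/12 → (-4/5, -73/12)
  seg 3: up by d10 = 3067/240 → (-4/5, 1607/240)
  seg 4: right by d6 = 1/4 → (-11/20, 1607/240)
  seg 5: up by d10 = 3067/240 → (-11/20, 779/40)
  seg 6: right by d8 = 47/12 → (101/30, 779/40)
  seg 7: down by d6 = 1/4 → (101/30, 769/40)

d5 = 10
d6 = 1/4
d7 = 73/12
d8 = 47/12
d9 = 83/15
d10 = 3067/240
d11 = -3691/80
endpoint = (101/30, 769/40)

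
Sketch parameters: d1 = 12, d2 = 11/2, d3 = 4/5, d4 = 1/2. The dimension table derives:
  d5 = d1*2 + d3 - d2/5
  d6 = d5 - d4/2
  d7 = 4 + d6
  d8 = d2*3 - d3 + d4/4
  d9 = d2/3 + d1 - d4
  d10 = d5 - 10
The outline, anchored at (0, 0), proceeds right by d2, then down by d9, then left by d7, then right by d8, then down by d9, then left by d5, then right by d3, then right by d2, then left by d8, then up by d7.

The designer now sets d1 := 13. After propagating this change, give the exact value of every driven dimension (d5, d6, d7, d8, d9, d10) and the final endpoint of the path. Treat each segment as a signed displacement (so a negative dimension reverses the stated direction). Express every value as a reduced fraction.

d5 = 257/10
d6 = 509/20
d7 = 589/20
d8 = 633/40
d9 = 43/3
d10 = 157/10
endpoint = (-867/20, 47/60)

Apply edit: d1 := 13
  d5 = d1*2 + d3 - d2/5 = 257/10
  d6 = d5 - d4/2 = 509/20
  d7 = 4 + d6 = 589/20
  d8 = d2*3 - d3 + d4/4 = 633/40
  d9 = d2/3 + d1 - d4 = 43/3
  d10 = d5 - 10 = 157/10
Walk from origin (0, 0):
  seg 1: right by d2 = 11/2 → (11/2, 0)
  seg 2: down by d9 = 43/3 → (11/2, -43/3)
  seg 3: left by d7 = 589/20 → (-479/20, -43/3)
  seg 4: right by d8 = 633/40 → (-65/8, -43/3)
  seg 5: down by d9 = 43/3 → (-65/8, -86/3)
  seg 6: left by d5 = 257/10 → (-1353/40, -86/3)
  seg 7: right by d3 = 4/5 → (-1321/40, -86/3)
  seg 8: right by d2 = 11/2 → (-1101/40, -86/3)
  seg 9: left by d8 = 633/40 → (-867/20, -86/3)
  seg 10: up by d7 = 589/20 → (-867/20, 47/60)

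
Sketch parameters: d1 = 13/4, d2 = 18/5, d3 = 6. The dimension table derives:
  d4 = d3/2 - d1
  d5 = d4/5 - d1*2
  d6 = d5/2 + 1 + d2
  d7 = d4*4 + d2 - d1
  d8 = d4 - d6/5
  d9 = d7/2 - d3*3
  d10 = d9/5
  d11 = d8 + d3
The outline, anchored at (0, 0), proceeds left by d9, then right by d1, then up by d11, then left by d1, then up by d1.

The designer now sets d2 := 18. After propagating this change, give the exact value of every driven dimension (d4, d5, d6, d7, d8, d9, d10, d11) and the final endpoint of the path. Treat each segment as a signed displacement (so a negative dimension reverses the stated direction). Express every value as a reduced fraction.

Apply edit: d2 := 18
  d4 = d3/2 - d1 = -1/4
  d5 = d4/5 - d1*2 = -131/20
  d6 = d5/2 + 1 + d2 = 629/40
  d7 = d4*4 + d2 - d1 = 55/4
  d8 = d4 - d6/5 = -679/200
  d9 = d7/2 - d3*3 = -89/8
  d10 = d9/5 = -89/40
  d11 = d8 + d3 = 521/200
Walk from origin (0, 0):
  seg 1: left by d9 = -89/8 → (89/8, 0)
  seg 2: right by d1 = 13/4 → (115/8, 0)
  seg 3: up by d11 = 521/200 → (115/8, 521/200)
  seg 4: left by d1 = 13/4 → (89/8, 521/200)
  seg 5: up by d1 = 13/4 → (89/8, 1171/200)

d4 = -1/4
d5 = -131/20
d6 = 629/40
d7 = 55/4
d8 = -679/200
d9 = -89/8
d10 = -89/40
d11 = 521/200
endpoint = (89/8, 1171/200)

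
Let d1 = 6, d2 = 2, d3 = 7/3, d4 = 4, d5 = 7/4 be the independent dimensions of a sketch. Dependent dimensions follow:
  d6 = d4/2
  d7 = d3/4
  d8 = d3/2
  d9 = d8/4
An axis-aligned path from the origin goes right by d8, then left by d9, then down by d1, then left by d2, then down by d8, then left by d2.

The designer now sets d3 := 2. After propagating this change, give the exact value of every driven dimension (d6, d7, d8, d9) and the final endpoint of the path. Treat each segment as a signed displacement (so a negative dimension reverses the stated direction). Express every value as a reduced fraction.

Apply edit: d3 := 2
  d6 = d4/2 = 2
  d7 = d3/4 = 1/2
  d8 = d3/2 = 1
  d9 = d8/4 = 1/4
Walk from origin (0, 0):
  seg 1: right by d8 = 1 → (1, 0)
  seg 2: left by d9 = 1/4 → (3/4, 0)
  seg 3: down by d1 = 6 → (3/4, -6)
  seg 4: left by d2 = 2 → (-5/4, -6)
  seg 5: down by d8 = 1 → (-5/4, -7)
  seg 6: left by d2 = 2 → (-13/4, -7)

d6 = 2
d7 = 1/2
d8 = 1
d9 = 1/4
endpoint = (-13/4, -7)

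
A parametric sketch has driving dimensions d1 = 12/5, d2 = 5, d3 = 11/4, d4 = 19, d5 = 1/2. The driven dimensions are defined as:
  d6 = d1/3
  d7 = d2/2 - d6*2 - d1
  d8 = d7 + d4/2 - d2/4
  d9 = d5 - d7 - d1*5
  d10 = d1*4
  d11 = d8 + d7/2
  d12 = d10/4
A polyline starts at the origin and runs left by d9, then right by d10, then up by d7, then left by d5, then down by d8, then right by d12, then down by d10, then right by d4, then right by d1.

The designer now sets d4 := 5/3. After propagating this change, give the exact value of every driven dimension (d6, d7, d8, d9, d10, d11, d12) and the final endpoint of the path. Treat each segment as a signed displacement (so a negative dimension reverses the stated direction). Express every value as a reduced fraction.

Apply edit: d4 := 5/3
  d6 = d1/3 = 4/5
  d7 = d2/2 - d6*2 - d1 = -3/2
  d8 = d7 + d4/2 - d2/4 = -23/12
  d9 = d5 - d7 - d1*5 = -10
  d10 = d1*4 = 48/5
  d11 = d8 + d7/2 = -8/3
  d12 = d10/4 = 12/5
Walk from origin (0, 0):
  seg 1: left by d9 = -10 → (10, 0)
  seg 2: right by d10 = 48/5 → (98/5, 0)
  seg 3: up by d7 = -3/2 → (98/5, -3/2)
  seg 4: left by d5 = 1/2 → (191/10, -3/2)
  seg 5: down by d8 = -23/12 → (191/10, 5/12)
  seg 6: right by d12 = 12/5 → (43/2, 5/12)
  seg 7: down by d10 = 48/5 → (43/2, -551/60)
  seg 8: right by d4 = 5/3 → (139/6, -551/60)
  seg 9: right by d1 = 12/5 → (767/30, -551/60)

d6 = 4/5
d7 = -3/2
d8 = -23/12
d9 = -10
d10 = 48/5
d11 = -8/3
d12 = 12/5
endpoint = (767/30, -551/60)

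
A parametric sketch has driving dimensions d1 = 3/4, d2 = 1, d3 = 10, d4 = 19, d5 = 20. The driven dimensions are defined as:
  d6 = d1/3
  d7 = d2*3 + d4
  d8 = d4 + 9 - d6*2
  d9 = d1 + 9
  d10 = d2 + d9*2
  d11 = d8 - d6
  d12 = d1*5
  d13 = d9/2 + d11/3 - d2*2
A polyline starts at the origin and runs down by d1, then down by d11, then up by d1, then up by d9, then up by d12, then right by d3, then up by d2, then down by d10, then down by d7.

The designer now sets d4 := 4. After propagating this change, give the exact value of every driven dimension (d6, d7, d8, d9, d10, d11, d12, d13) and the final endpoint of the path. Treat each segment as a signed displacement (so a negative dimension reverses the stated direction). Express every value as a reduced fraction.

Apply edit: d4 := 4
  d6 = d1/3 = 1/4
  d7 = d2*3 + d4 = 7
  d8 = d4 + 9 - d6*2 = 25/2
  d9 = d1 + 9 = 39/4
  d10 = d2 + d9*2 = 41/2
  d11 = d8 - d6 = 49/4
  d12 = d1*5 = 15/4
  d13 = d9/2 + d11/3 - d2*2 = 167/24
Walk from origin (0, 0):
  seg 1: down by d1 = 3/4 → (0, -3/4)
  seg 2: down by d11 = 49/4 → (0, -13)
  seg 3: up by d1 = 3/4 → (0, -49/4)
  seg 4: up by d9 = 39/4 → (0, -5/2)
  seg 5: up by d12 = 15/4 → (0, 5/4)
  seg 6: right by d3 = 10 → (10, 5/4)
  seg 7: up by d2 = 1 → (10, 9/4)
  seg 8: down by d10 = 41/2 → (10, -73/4)
  seg 9: down by d7 = 7 → (10, -101/4)

d6 = 1/4
d7 = 7
d8 = 25/2
d9 = 39/4
d10 = 41/2
d11 = 49/4
d12 = 15/4
d13 = 167/24
endpoint = (10, -101/4)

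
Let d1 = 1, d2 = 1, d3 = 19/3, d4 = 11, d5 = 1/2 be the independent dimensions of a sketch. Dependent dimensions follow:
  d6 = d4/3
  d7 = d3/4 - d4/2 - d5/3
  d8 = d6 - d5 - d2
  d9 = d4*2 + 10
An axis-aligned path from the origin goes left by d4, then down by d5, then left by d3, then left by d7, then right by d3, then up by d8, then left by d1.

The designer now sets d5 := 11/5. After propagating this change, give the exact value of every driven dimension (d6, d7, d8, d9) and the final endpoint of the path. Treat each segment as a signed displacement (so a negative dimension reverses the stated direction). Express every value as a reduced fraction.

Apply edit: d5 := 11/5
  d6 = d4/3 = 11/3
  d7 = d3/4 - d4/2 - d5/3 = -93/20
  d8 = d6 - d5 - d2 = 7/15
  d9 = d4*2 + 10 = 32
Walk from origin (0, 0):
  seg 1: left by d4 = 11 → (-11, 0)
  seg 2: down by d5 = 11/5 → (-11, -11/5)
  seg 3: left by d3 = 19/3 → (-52/3, -11/5)
  seg 4: left by d7 = -93/20 → (-761/60, -11/5)
  seg 5: right by d3 = 19/3 → (-127/20, -11/5)
  seg 6: up by d8 = 7/15 → (-127/20, -26/15)
  seg 7: left by d1 = 1 → (-147/20, -26/15)

d6 = 11/3
d7 = -93/20
d8 = 7/15
d9 = 32
endpoint = (-147/20, -26/15)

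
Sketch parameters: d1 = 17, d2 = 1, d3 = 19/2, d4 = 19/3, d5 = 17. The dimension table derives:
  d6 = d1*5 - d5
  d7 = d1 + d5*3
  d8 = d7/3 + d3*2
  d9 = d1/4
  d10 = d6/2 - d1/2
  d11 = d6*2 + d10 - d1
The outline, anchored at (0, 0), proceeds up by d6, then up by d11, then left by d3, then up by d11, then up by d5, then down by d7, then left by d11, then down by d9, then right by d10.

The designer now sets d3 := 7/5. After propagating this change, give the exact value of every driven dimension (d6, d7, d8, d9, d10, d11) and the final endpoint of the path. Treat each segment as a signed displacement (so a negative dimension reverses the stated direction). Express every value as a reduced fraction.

d6 = 68
d7 = 68
d8 = 382/15
d9 = 17/4
d10 = 51/2
d11 = 289/2
endpoint = (-602/5, 1207/4)

Apply edit: d3 := 7/5
  d6 = d1*5 - d5 = 68
  d7 = d1 + d5*3 = 68
  d8 = d7/3 + d3*2 = 382/15
  d9 = d1/4 = 17/4
  d10 = d6/2 - d1/2 = 51/2
  d11 = d6*2 + d10 - d1 = 289/2
Walk from origin (0, 0):
  seg 1: up by d6 = 68 → (0, 68)
  seg 2: up by d11 = 289/2 → (0, 425/2)
  seg 3: left by d3 = 7/5 → (-7/5, 425/2)
  seg 4: up by d11 = 289/2 → (-7/5, 357)
  seg 5: up by d5 = 17 → (-7/5, 374)
  seg 6: down by d7 = 68 → (-7/5, 306)
  seg 7: left by d11 = 289/2 → (-1459/10, 306)
  seg 8: down by d9 = 17/4 → (-1459/10, 1207/4)
  seg 9: right by d10 = 51/2 → (-602/5, 1207/4)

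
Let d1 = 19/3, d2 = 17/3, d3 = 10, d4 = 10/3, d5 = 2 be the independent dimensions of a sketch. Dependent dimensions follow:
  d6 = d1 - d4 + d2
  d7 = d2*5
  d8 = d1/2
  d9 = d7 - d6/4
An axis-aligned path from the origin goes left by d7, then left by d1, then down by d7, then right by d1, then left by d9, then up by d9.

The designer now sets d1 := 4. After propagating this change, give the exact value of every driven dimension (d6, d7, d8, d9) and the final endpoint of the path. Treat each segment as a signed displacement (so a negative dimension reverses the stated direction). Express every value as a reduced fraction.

d6 = 19/3
d7 = 85/3
d8 = 2
d9 = 107/4
endpoint = (-661/12, -19/12)

Apply edit: d1 := 4
  d6 = d1 - d4 + d2 = 19/3
  d7 = d2*5 = 85/3
  d8 = d1/2 = 2
  d9 = d7 - d6/4 = 107/4
Walk from origin (0, 0):
  seg 1: left by d7 = 85/3 → (-85/3, 0)
  seg 2: left by d1 = 4 → (-97/3, 0)
  seg 3: down by d7 = 85/3 → (-97/3, -85/3)
  seg 4: right by d1 = 4 → (-85/3, -85/3)
  seg 5: left by d9 = 107/4 → (-661/12, -85/3)
  seg 6: up by d9 = 107/4 → (-661/12, -19/12)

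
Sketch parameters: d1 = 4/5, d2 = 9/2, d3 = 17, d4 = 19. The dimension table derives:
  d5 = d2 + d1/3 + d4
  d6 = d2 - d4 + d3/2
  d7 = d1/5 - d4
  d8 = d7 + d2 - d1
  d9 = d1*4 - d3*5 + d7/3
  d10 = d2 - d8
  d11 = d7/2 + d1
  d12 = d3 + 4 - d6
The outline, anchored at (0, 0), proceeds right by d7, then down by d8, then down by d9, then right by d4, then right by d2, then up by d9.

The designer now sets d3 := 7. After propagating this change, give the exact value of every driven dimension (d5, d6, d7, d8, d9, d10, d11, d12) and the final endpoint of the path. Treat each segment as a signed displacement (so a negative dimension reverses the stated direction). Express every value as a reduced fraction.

Apply edit: d3 := 7
  d5 = d2 + d1/3 + d4 = 713/30
  d6 = d2 - d4 + d3/2 = -11
  d7 = d1/5 - d4 = -471/25
  d8 = d7 + d2 - d1 = -757/50
  d9 = d1*4 - d3*5 + d7/3 = -952/25
  d10 = d2 - d8 = 491/25
  d11 = d7/2 + d1 = -431/50
  d12 = d3 + 4 - d6 = 22
Walk from origin (0, 0):
  seg 1: right by d7 = -471/25 → (-471/25, 0)
  seg 2: down by d8 = -757/50 → (-471/25, 757/50)
  seg 3: down by d9 = -952/25 → (-471/25, 2661/50)
  seg 4: right by d4 = 19 → (4/25, 2661/50)
  seg 5: right by d2 = 9/2 → (233/50, 2661/50)
  seg 6: up by d9 = -952/25 → (233/50, 757/50)

d5 = 713/30
d6 = -11
d7 = -471/25
d8 = -757/50
d9 = -952/25
d10 = 491/25
d11 = -431/50
d12 = 22
endpoint = (233/50, 757/50)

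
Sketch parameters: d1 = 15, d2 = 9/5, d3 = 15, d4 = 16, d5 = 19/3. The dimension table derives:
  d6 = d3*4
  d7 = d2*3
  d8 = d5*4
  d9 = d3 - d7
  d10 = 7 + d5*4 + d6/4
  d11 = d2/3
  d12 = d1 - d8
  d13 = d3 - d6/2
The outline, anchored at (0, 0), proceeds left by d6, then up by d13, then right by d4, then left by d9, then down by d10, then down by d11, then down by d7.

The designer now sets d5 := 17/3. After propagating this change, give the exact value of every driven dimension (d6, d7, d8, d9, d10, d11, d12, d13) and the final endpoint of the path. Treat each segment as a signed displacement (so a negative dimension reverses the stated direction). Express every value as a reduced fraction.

Apply edit: d5 := 17/3
  d6 = d3*4 = 60
  d7 = d2*3 = 27/5
  d8 = d5*4 = 68/3
  d9 = d3 - d7 = 48/5
  d10 = 7 + d5*4 + d6/4 = 134/3
  d11 = d2/3 = 3/5
  d12 = d1 - d8 = -23/3
  d13 = d3 - d6/2 = -15
Walk from origin (0, 0):
  seg 1: left by d6 = 60 → (-60, 0)
  seg 2: up by d13 = -15 → (-60, -15)
  seg 3: right by d4 = 16 → (-44, -15)
  seg 4: left by d9 = 48/5 → (-268/5, -15)
  seg 5: down by d10 = 134/3 → (-268/5, -179/3)
  seg 6: down by d11 = 3/5 → (-268/5, -904/15)
  seg 7: down by d7 = 27/5 → (-268/5, -197/3)

d6 = 60
d7 = 27/5
d8 = 68/3
d9 = 48/5
d10 = 134/3
d11 = 3/5
d12 = -23/3
d13 = -15
endpoint = (-268/5, -197/3)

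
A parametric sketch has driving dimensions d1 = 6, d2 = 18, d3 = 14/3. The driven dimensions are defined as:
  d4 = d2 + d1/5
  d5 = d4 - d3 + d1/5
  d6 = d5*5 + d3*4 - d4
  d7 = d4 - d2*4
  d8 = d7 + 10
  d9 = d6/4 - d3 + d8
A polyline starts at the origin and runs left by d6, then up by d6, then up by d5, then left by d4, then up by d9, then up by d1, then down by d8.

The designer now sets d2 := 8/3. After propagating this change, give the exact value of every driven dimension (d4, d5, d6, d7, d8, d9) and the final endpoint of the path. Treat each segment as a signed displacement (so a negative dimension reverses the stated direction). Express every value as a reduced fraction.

Apply edit: d2 := 8/3
  d4 = d2 + d1/5 = 58/15
  d5 = d4 - d3 + d1/5 = 2/5
  d6 = d5*5 + d3*4 - d4 = 84/5
  d7 = d4 - d2*4 = -34/5
  d8 = d7 + 10 = 16/5
  d9 = d6/4 - d3 + d8 = 41/15
Walk from origin (0, 0):
  seg 1: left by d6 = 84/5 → (-84/5, 0)
  seg 2: up by d6 = 84/5 → (-84/5, 84/5)
  seg 3: up by d5 = 2/5 → (-84/5, 86/5)
  seg 4: left by d4 = 58/15 → (-62/3, 86/5)
  seg 5: up by d9 = 41/15 → (-62/3, 299/15)
  seg 6: up by d1 = 6 → (-62/3, 389/15)
  seg 7: down by d8 = 16/5 → (-62/3, 341/15)

d4 = 58/15
d5 = 2/5
d6 = 84/5
d7 = -34/5
d8 = 16/5
d9 = 41/15
endpoint = (-62/3, 341/15)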